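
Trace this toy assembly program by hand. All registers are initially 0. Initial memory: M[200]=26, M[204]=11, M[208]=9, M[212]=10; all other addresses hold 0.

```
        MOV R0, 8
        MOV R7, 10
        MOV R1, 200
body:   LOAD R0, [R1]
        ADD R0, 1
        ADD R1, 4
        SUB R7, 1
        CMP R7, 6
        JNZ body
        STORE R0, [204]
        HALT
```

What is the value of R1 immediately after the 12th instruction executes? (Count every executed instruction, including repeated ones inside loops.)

208

after MOV R0, 8: R0=8
after MOV R7, 10: R7=10
after MOV R1, 200: R1=200
after LOAD R0, [R1]: R0=M[200]=26
after ADD R0, 1: R0=26+1=27
after ADD R1, 4: R1=200+4=204
after SUB R7, 1: R7=10-1=9
CMP R7, 6  (cmp 9,6)
JNZ body: taken
after LOAD R0, [R1]: R0=M[204]=11
after ADD R0, 1: R0=11+1=12
after ADD R1, 4: R1=204+4=208
After step 12: R1 = 208.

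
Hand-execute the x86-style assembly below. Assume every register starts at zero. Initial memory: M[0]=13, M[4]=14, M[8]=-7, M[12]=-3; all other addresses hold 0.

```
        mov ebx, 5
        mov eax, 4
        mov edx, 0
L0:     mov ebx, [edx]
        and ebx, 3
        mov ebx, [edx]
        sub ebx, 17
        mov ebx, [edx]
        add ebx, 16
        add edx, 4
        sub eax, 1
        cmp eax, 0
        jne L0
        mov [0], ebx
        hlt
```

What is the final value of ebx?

13

after mov ebx, 5: ebx=5
after mov eax, 4: eax=4
after mov edx, 0: edx=0
after mov ebx, [edx]: ebx=M[0]=13
after and ebx, 3: ebx=13&3=1
after mov ebx, [edx]: ebx=M[0]=13
after sub ebx, 17: ebx=13-17=-4
after mov ebx, [edx]: ebx=M[0]=13
after add ebx, 16: ebx=13+16=29
after add edx, 4: edx=0+4=4
after sub eax, 1: eax=4-1=3
cmp eax, 0  (cmp 3,0)
jne L0: taken
after mov ebx, [edx]: ebx=M[4]=14
after and ebx, 3: ebx=14&3=2
after mov ebx, [edx]: ebx=M[4]=14
after sub ebx, 17: ebx=14-17=-3
after mov ebx, [edx]: ebx=M[4]=14
after add ebx, 16: ebx=14+16=30
after add edx, 4: edx=4+4=8
after sub eax, 1: eax=3-1=2
cmp eax, 0  (cmp 2,0)
jne L0: taken
after mov ebx, [edx]: ebx=M[8]=-7
after and ebx, 3: ebx=(-7)&3=1
after mov ebx, [edx]: ebx=M[8]=-7
after sub ebx, 17: ebx=(-7)-17=-24
after mov ebx, [edx]: ebx=M[8]=-7
after add ebx, 16: ebx=(-7)+16=9
after add edx, 4: edx=8+4=12
after sub eax, 1: eax=2-1=1
cmp eax, 0  (cmp 1,0)
jne L0: taken
after mov ebx, [edx]: ebx=M[12]=-3
after and ebx, 3: ebx=(-3)&3=1
after mov ebx, [edx]: ebx=M[12]=-3
after sub ebx, 17: ebx=(-3)-17=-20
after mov ebx, [edx]: ebx=M[12]=-3
after add ebx, 16: ebx=(-3)+16=13
after add edx, 4: edx=12+4=16
after sub eax, 1: eax=1-1=0
cmp eax, 0  (cmp 0,0)
jne L0: not taken
mov [0], ebx → M[0]=13
halt.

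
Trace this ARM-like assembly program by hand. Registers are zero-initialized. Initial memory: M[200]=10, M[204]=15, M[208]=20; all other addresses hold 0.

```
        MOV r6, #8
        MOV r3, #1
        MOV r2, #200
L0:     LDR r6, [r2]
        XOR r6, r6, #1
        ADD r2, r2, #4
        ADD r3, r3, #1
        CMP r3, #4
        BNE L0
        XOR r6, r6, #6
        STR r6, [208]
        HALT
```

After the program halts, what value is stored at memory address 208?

r6=8
r3=1
r2=200
r6=M[200]=10
r6=10^1=11
r2=200+4=204
r3=1+1=2
CMP r3, #4  (cmp 2,4)
BNE L0: taken
r6=M[204]=15
r6=15^1=14
r2=204+4=208
r3=2+1=3
CMP r3, #4  (cmp 3,4)
BNE L0: taken
r6=M[208]=20
r6=20^1=21
r2=208+4=212
r3=3+1=4
CMP r3, #4  (cmp 4,4)
BNE L0: not taken
r6=21^6=19
STR r6, [208] → M[208]=19
halt.

19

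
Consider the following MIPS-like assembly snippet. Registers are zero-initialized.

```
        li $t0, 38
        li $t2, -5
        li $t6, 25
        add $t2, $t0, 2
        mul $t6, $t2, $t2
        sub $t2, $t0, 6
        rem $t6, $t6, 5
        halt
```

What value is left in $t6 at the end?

0

after li $t0, 38: $t0=38
after li $t2, -5: $t2=-5
after li $t6, 25: $t6=25
after add $t2, $t0, 2: $t2=38+2=40
after mul $t6, $t2, $t2: $t6=40*40=1600
after sub $t2, $t0, 6: $t2=38-6=32
after rem $t6, $t6, 5: $t6=1600%5=0
halt.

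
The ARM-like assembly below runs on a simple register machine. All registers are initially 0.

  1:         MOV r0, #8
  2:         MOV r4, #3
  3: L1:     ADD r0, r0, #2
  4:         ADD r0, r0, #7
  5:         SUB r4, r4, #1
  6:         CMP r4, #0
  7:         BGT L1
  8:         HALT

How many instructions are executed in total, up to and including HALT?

18

after MOV r0, #8: r0=8
after MOV r4, #3: r4=3
after ADD r0, r0, #2: r0=8+2=10
after ADD r0, r0, #7: r0=10+7=17
after SUB r4, r4, #1: r4=3-1=2
CMP r4, #0  (cmp 2,0)
BGT L1: taken
after ADD r0, r0, #2: r0=17+2=19
after ADD r0, r0, #7: r0=19+7=26
after SUB r4, r4, #1: r4=2-1=1
CMP r4, #0  (cmp 1,0)
BGT L1: taken
after ADD r0, r0, #2: r0=26+2=28
after ADD r0, r0, #7: r0=28+7=35
after SUB r4, r4, #1: r4=1-1=0
CMP r4, #0  (cmp 0,0)
BGT L1: not taken
halt.
Total executed instructions: 18.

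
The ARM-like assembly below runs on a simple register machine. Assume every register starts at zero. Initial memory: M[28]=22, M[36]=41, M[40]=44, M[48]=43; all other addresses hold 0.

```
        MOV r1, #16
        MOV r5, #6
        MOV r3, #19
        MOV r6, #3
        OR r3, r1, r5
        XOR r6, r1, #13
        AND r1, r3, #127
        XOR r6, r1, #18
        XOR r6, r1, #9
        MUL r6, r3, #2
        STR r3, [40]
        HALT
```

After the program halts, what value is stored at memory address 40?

after MOV r1, #16: r1=16
after MOV r5, #6: r5=6
after MOV r3, #19: r3=19
after MOV r6, #3: r6=3
after OR r3, r1, r5: r3=16|6=22
after XOR r6, r1, #13: r6=16^13=29
after AND r1, r3, #127: r1=22&127=22
after XOR r6, r1, #18: r6=22^18=4
after XOR r6, r1, #9: r6=22^9=31
after MUL r6, r3, #2: r6=22*2=44
STR r3, [40] → M[40]=22
halt.

22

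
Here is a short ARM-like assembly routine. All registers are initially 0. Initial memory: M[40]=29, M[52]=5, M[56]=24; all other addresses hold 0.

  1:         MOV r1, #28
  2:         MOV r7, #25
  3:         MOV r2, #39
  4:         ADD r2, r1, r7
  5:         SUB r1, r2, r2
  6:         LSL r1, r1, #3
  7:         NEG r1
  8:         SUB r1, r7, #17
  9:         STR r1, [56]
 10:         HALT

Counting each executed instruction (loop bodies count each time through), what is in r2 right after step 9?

MOV r1, #28 → r1=28
MOV r7, #25 → r7=25
MOV r2, #39 → r2=39
ADD r2, r1, r7 → r2=28+25=53
SUB r1, r2, r2 → r1=53-53=0
LSL r1, r1, #3 → r1=0<<3=0
NEG r1 → r1=-(0)=0
SUB r1, r7, #17 → r1=25-17=8
STR r1, [56] → M[56]=8
After step 9: r2 = 53.

53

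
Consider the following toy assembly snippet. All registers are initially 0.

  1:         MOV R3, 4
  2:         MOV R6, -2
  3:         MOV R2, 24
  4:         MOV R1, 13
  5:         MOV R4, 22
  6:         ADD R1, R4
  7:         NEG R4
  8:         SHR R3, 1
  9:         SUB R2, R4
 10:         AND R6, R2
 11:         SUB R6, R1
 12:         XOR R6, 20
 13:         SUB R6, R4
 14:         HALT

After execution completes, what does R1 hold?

after MOV R3, 4: R3=4
after MOV R6, -2: R6=-2
after MOV R2, 24: R2=24
after MOV R1, 13: R1=13
after MOV R4, 22: R4=22
after ADD R1, R4: R1=13+22=35
after NEG R4: R4=-(22)=-22
after SHR R3, 1: R3=4>>1=2
after SUB R2, R4: R2=24-(-22)=46
after AND R6, R2: R6=(-2)&46=46
after SUB R6, R1: R6=46-35=11
after XOR R6, 20: R6=11^20=31
after SUB R6, R4: R6=31-(-22)=53
halt.

35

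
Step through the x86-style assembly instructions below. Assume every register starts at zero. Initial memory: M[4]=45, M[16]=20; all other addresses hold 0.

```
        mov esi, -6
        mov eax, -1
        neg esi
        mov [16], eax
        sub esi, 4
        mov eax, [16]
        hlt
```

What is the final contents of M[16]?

-1

mov esi, -6 → esi=-6
mov eax, -1 → eax=-1
neg esi → esi=-(-6)=6
mov [16], eax → M[16]=-1
sub esi, 4 → esi=6-4=2
mov eax, [16] → eax=M[16]=-1
halt.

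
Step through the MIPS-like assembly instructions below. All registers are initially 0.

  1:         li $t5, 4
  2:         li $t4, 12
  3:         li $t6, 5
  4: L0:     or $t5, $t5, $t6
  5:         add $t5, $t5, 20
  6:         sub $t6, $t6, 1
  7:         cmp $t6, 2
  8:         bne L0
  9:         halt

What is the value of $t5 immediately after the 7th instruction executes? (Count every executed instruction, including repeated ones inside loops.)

25

after li $t5, 4: $t5=4
after li $t4, 12: $t4=12
after li $t6, 5: $t6=5
after or $t5, $t5, $t6: $t5=4|5=5
after add $t5, $t5, 20: $t5=5+20=25
after sub $t6, $t6, 1: $t6=5-1=4
cmp $t6, 2  (cmp 4,2)
After step 7: $t5 = 25.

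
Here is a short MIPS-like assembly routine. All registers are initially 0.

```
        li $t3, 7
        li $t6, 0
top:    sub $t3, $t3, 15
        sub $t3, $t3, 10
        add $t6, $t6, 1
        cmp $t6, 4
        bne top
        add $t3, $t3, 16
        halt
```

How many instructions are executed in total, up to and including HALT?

$t3=7
$t6=0
$t3=7-15=-8
$t3=(-8)-10=-18
$t6=0+1=1
cmp $t6, 4  (cmp 1,4)
bne top: taken
$t3=(-18)-15=-33
$t3=(-33)-10=-43
$t6=1+1=2
cmp $t6, 4  (cmp 2,4)
bne top: taken
$t3=(-43)-15=-58
$t3=(-58)-10=-68
$t6=2+1=3
cmp $t6, 4  (cmp 3,4)
bne top: taken
$t3=(-68)-15=-83
$t3=(-83)-10=-93
$t6=3+1=4
cmp $t6, 4  (cmp 4,4)
bne top: not taken
$t3=(-93)+16=-77
halt.
Total executed instructions: 24.

24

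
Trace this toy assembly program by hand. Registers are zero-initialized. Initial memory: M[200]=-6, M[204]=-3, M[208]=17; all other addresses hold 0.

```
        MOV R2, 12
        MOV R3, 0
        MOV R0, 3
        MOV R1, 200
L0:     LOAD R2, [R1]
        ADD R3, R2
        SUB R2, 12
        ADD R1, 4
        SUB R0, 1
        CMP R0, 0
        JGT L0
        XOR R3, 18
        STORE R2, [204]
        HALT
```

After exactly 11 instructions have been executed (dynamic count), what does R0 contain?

2

R2=12
R3=0
R0=3
R1=200
R2=M[200]=-6
R3=0+(-6)=-6
R2=(-6)-12=-18
R1=200+4=204
R0=3-1=2
CMP R0, 0  (cmp 2,0)
JGT L0: taken
After step 11: R0 = 2.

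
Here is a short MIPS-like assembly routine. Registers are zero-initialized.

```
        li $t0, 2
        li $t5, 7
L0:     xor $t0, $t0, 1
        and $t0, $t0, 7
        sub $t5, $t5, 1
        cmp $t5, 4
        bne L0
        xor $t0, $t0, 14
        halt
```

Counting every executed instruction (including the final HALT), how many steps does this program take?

19

li $t0, 2 → $t0=2
li $t5, 7 → $t5=7
xor $t0, $t0, 1 → $t0=2^1=3
and $t0, $t0, 7 → $t0=3&7=3
sub $t5, $t5, 1 → $t5=7-1=6
cmp $t5, 4  (cmp 6,4)
bne L0: taken
xor $t0, $t0, 1 → $t0=3^1=2
and $t0, $t0, 7 → $t0=2&7=2
sub $t5, $t5, 1 → $t5=6-1=5
cmp $t5, 4  (cmp 5,4)
bne L0: taken
xor $t0, $t0, 1 → $t0=2^1=3
and $t0, $t0, 7 → $t0=3&7=3
sub $t5, $t5, 1 → $t5=5-1=4
cmp $t5, 4  (cmp 4,4)
bne L0: not taken
xor $t0, $t0, 14 → $t0=3^14=13
halt.
Total executed instructions: 19.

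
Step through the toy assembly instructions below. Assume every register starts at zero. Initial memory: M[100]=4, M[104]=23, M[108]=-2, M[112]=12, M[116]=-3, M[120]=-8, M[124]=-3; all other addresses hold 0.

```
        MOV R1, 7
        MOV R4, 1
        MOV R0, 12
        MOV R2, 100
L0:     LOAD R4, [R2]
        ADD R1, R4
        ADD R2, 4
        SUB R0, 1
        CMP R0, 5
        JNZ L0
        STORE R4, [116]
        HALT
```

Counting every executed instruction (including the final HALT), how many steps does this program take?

48

R1=7
R4=1
R0=12
R2=100
R4=M[100]=4
R1=7+4=11
R2=100+4=104
R0=12-1=11
CMP R0, 5  (cmp 11,5)
JNZ L0: taken
R4=M[104]=23
R1=11+23=34
R2=104+4=108
R0=11-1=10
CMP R0, 5  (cmp 10,5)
JNZ L0: taken
R4=M[108]=-2
R1=34+(-2)=32
R2=108+4=112
R0=10-1=9
CMP R0, 5  (cmp 9,5)
JNZ L0: taken
R4=M[112]=12
R1=32+12=44
R2=112+4=116
R0=9-1=8
CMP R0, 5  (cmp 8,5)
JNZ L0: taken
R4=M[116]=-3
R1=44+(-3)=41
R2=116+4=120
R0=8-1=7
CMP R0, 5  (cmp 7,5)
JNZ L0: taken
R4=M[120]=-8
R1=41+(-8)=33
R2=120+4=124
R0=7-1=6
CMP R0, 5  (cmp 6,5)
JNZ L0: taken
R4=M[124]=-3
R1=33+(-3)=30
R2=124+4=128
R0=6-1=5
CMP R0, 5  (cmp 5,5)
JNZ L0: not taken
STORE R4, [116] → M[116]=-3
halt.
Total executed instructions: 48.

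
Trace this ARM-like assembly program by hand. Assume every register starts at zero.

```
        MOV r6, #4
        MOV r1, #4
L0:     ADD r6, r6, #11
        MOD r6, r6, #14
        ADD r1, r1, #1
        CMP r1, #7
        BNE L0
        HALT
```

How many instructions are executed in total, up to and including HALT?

r6=4
r1=4
r6=4+11=15
r6=15%14=1
r1=4+1=5
CMP r1, #7  (cmp 5,7)
BNE L0: taken
r6=1+11=12
r6=12%14=12
r1=5+1=6
CMP r1, #7  (cmp 6,7)
BNE L0: taken
r6=12+11=23
r6=23%14=9
r1=6+1=7
CMP r1, #7  (cmp 7,7)
BNE L0: not taken
halt.
Total executed instructions: 18.

18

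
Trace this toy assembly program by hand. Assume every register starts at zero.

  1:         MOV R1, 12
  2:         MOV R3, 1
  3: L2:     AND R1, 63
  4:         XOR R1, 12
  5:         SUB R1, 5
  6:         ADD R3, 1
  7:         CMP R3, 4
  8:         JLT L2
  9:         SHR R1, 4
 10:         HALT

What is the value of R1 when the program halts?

3

MOV R1, 12 → R1=12
MOV R3, 1 → R3=1
AND R1, 63 → R1=12&63=12
XOR R1, 12 → R1=12^12=0
SUB R1, 5 → R1=0-5=-5
ADD R3, 1 → R3=1+1=2
CMP R3, 4  (cmp 2,4)
JLT L2: taken
AND R1, 63 → R1=(-5)&63=59
XOR R1, 12 → R1=59^12=55
SUB R1, 5 → R1=55-5=50
ADD R3, 1 → R3=2+1=3
CMP R3, 4  (cmp 3,4)
JLT L2: taken
AND R1, 63 → R1=50&63=50
XOR R1, 12 → R1=50^12=62
SUB R1, 5 → R1=62-5=57
ADD R3, 1 → R3=3+1=4
CMP R3, 4  (cmp 4,4)
JLT L2: not taken
SHR R1, 4 → R1=57>>4=3
halt.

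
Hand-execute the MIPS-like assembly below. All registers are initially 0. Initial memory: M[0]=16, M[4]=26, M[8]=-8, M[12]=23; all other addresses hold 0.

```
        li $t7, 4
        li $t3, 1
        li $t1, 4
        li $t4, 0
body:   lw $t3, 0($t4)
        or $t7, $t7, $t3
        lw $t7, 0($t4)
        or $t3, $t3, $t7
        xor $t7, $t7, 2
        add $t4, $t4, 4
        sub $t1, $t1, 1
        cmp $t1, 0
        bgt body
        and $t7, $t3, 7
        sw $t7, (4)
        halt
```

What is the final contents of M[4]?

7

li $t7, 4 → $t7=4
li $t3, 1 → $t3=1
li $t1, 4 → $t1=4
li $t4, 0 → $t4=0
lw $t3, 0($t4) → $t3=M[0]=16
or $t7, $t7, $t3 → $t7=4|16=20
lw $t7, 0($t4) → $t7=M[0]=16
or $t3, $t3, $t7 → $t3=16|16=16
xor $t7, $t7, 2 → $t7=16^2=18
add $t4, $t4, 4 → $t4=0+4=4
sub $t1, $t1, 1 → $t1=4-1=3
cmp $t1, 0  (cmp 3,0)
bgt body: taken
lw $t3, 0($t4) → $t3=M[4]=26
or $t7, $t7, $t3 → $t7=18|26=26
lw $t7, 0($t4) → $t7=M[4]=26
or $t3, $t3, $t7 → $t3=26|26=26
xor $t7, $t7, 2 → $t7=26^2=24
add $t4, $t4, 4 → $t4=4+4=8
sub $t1, $t1, 1 → $t1=3-1=2
cmp $t1, 0  (cmp 2,0)
bgt body: taken
lw $t3, 0($t4) → $t3=M[8]=-8
or $t7, $t7, $t3 → $t7=24|(-8)=-8
lw $t7, 0($t4) → $t7=M[8]=-8
or $t3, $t3, $t7 → $t3=(-8)|(-8)=-8
xor $t7, $t7, 2 → $t7=(-8)^2=-6
add $t4, $t4, 4 → $t4=8+4=12
sub $t1, $t1, 1 → $t1=2-1=1
cmp $t1, 0  (cmp 1,0)
bgt body: taken
lw $t3, 0($t4) → $t3=M[12]=23
or $t7, $t7, $t3 → $t7=(-6)|23=-1
lw $t7, 0($t4) → $t7=M[12]=23
or $t3, $t3, $t7 → $t3=23|23=23
xor $t7, $t7, 2 → $t7=23^2=21
add $t4, $t4, 4 → $t4=12+4=16
sub $t1, $t1, 1 → $t1=1-1=0
cmp $t1, 0  (cmp 0,0)
bgt body: not taken
and $t7, $t3, 7 → $t7=23&7=7
sw $t7, (4) → M[4]=7
halt.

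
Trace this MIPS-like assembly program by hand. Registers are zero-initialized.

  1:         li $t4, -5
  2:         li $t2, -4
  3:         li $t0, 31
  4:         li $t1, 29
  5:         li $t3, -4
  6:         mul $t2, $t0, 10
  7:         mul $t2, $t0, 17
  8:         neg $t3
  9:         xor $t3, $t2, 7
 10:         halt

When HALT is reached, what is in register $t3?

$t4=-5
$t2=-4
$t0=31
$t1=29
$t3=-4
$t2=31*10=310
$t2=31*17=527
$t3=-(-4)=4
$t3=527^7=520
halt.

520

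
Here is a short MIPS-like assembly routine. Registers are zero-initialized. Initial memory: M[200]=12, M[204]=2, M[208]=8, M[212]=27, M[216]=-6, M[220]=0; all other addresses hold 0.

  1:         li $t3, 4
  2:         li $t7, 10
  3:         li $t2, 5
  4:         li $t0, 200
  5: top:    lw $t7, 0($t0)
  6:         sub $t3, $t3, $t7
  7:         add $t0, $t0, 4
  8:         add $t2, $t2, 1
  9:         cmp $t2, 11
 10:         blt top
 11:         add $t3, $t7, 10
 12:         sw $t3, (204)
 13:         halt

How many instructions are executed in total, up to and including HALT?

after li $t3, 4: $t3=4
after li $t7, 10: $t7=10
after li $t2, 5: $t2=5
after li $t0, 200: $t0=200
after lw $t7, 0($t0): $t7=M[200]=12
after sub $t3, $t3, $t7: $t3=4-12=-8
after add $t0, $t0, 4: $t0=200+4=204
after add $t2, $t2, 1: $t2=5+1=6
cmp $t2, 11  (cmp 6,11)
blt top: taken
after lw $t7, 0($t0): $t7=M[204]=2
after sub $t3, $t3, $t7: $t3=(-8)-2=-10
after add $t0, $t0, 4: $t0=204+4=208
after add $t2, $t2, 1: $t2=6+1=7
cmp $t2, 11  (cmp 7,11)
blt top: taken
after lw $t7, 0($t0): $t7=M[208]=8
after sub $t3, $t3, $t7: $t3=(-10)-8=-18
after add $t0, $t0, 4: $t0=208+4=212
after add $t2, $t2, 1: $t2=7+1=8
cmp $t2, 11  (cmp 8,11)
blt top: taken
after lw $t7, 0($t0): $t7=M[212]=27
after sub $t3, $t3, $t7: $t3=(-18)-27=-45
after add $t0, $t0, 4: $t0=212+4=216
after add $t2, $t2, 1: $t2=8+1=9
cmp $t2, 11  (cmp 9,11)
blt top: taken
after lw $t7, 0($t0): $t7=M[216]=-6
after sub $t3, $t3, $t7: $t3=(-45)-(-6)=-39
after add $t0, $t0, 4: $t0=216+4=220
after add $t2, $t2, 1: $t2=9+1=10
cmp $t2, 11  (cmp 10,11)
blt top: taken
after lw $t7, 0($t0): $t7=M[220]=0
after sub $t3, $t3, $t7: $t3=(-39)-0=-39
after add $t0, $t0, 4: $t0=220+4=224
after add $t2, $t2, 1: $t2=10+1=11
cmp $t2, 11  (cmp 11,11)
blt top: not taken
after add $t3, $t7, 10: $t3=0+10=10
sw $t3, (204) → M[204]=10
halt.
Total executed instructions: 43.

43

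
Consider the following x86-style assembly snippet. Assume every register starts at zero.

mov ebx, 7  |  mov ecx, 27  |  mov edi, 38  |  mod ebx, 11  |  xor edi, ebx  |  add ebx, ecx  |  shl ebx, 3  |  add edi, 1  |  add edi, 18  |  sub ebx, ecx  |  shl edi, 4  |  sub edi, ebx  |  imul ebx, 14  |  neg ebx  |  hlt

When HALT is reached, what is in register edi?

ebx=7
ecx=27
edi=38
ebx=7%11=7
edi=38^7=33
ebx=7+27=34
ebx=34<<3=272
edi=33+1=34
edi=34+18=52
ebx=272-27=245
edi=52<<4=832
edi=832-245=587
ebx=245*14=3430
ebx=-(3430)=-3430
halt.

587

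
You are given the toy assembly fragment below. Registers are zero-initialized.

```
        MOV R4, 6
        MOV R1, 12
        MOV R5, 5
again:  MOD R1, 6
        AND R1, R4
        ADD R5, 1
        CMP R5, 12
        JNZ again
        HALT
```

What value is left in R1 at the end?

R4=6
R1=12
R5=5
R1=12%6=0
R1=0&6=0
R5=5+1=6
CMP R5, 12  (cmp 6,12)
JNZ again: taken
R1=0%6=0
R1=0&6=0
R5=6+1=7
CMP R5, 12  (cmp 7,12)
JNZ again: taken
R1=0%6=0
R1=0&6=0
R5=7+1=8
CMP R5, 12  (cmp 8,12)
JNZ again: taken
R1=0%6=0
R1=0&6=0
R5=8+1=9
CMP R5, 12  (cmp 9,12)
JNZ again: taken
R1=0%6=0
R1=0&6=0
R5=9+1=10
CMP R5, 12  (cmp 10,12)
JNZ again: taken
R1=0%6=0
R1=0&6=0
R5=10+1=11
CMP R5, 12  (cmp 11,12)
JNZ again: taken
R1=0%6=0
R1=0&6=0
R5=11+1=12
CMP R5, 12  (cmp 12,12)
JNZ again: not taken
halt.

0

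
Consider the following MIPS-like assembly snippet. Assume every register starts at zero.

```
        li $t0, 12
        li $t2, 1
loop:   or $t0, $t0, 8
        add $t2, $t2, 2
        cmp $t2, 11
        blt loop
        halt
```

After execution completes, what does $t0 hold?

12

after li $t0, 12: $t0=12
after li $t2, 1: $t2=1
after or $t0, $t0, 8: $t0=12|8=12
after add $t2, $t2, 2: $t2=1+2=3
cmp $t2, 11  (cmp 3,11)
blt loop: taken
after or $t0, $t0, 8: $t0=12|8=12
after add $t2, $t2, 2: $t2=3+2=5
cmp $t2, 11  (cmp 5,11)
blt loop: taken
after or $t0, $t0, 8: $t0=12|8=12
after add $t2, $t2, 2: $t2=5+2=7
cmp $t2, 11  (cmp 7,11)
blt loop: taken
after or $t0, $t0, 8: $t0=12|8=12
after add $t2, $t2, 2: $t2=7+2=9
cmp $t2, 11  (cmp 9,11)
blt loop: taken
after or $t0, $t0, 8: $t0=12|8=12
after add $t2, $t2, 2: $t2=9+2=11
cmp $t2, 11  (cmp 11,11)
blt loop: not taken
halt.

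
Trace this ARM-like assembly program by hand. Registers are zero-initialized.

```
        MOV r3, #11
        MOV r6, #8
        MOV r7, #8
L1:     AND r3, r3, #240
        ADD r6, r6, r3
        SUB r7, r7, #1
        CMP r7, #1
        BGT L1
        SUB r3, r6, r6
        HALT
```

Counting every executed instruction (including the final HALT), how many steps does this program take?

40

MOV r3, #11 → r3=11
MOV r6, #8 → r6=8
MOV r7, #8 → r7=8
AND r3, r3, #240 → r3=11&240=0
ADD r6, r6, r3 → r6=8+0=8
SUB r7, r7, #1 → r7=8-1=7
CMP r7, #1  (cmp 7,1)
BGT L1: taken
AND r3, r3, #240 → r3=0&240=0
ADD r6, r6, r3 → r6=8+0=8
SUB r7, r7, #1 → r7=7-1=6
CMP r7, #1  (cmp 6,1)
BGT L1: taken
AND r3, r3, #240 → r3=0&240=0
ADD r6, r6, r3 → r6=8+0=8
SUB r7, r7, #1 → r7=6-1=5
CMP r7, #1  (cmp 5,1)
BGT L1: taken
AND r3, r3, #240 → r3=0&240=0
ADD r6, r6, r3 → r6=8+0=8
SUB r7, r7, #1 → r7=5-1=4
CMP r7, #1  (cmp 4,1)
BGT L1: taken
AND r3, r3, #240 → r3=0&240=0
ADD r6, r6, r3 → r6=8+0=8
SUB r7, r7, #1 → r7=4-1=3
CMP r7, #1  (cmp 3,1)
BGT L1: taken
AND r3, r3, #240 → r3=0&240=0
ADD r6, r6, r3 → r6=8+0=8
SUB r7, r7, #1 → r7=3-1=2
CMP r7, #1  (cmp 2,1)
BGT L1: taken
AND r3, r3, #240 → r3=0&240=0
ADD r6, r6, r3 → r6=8+0=8
SUB r7, r7, #1 → r7=2-1=1
CMP r7, #1  (cmp 1,1)
BGT L1: not taken
SUB r3, r6, r6 → r3=8-8=0
halt.
Total executed instructions: 40.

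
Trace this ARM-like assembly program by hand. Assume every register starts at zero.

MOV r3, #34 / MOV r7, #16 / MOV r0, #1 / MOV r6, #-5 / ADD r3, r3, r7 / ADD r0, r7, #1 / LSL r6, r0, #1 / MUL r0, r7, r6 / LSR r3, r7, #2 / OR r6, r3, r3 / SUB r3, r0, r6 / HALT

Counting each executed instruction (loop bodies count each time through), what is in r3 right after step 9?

4

MOV r3, #34 → r3=34
MOV r7, #16 → r7=16
MOV r0, #1 → r0=1
MOV r6, #-5 → r6=-5
ADD r3, r3, r7 → r3=34+16=50
ADD r0, r7, #1 → r0=16+1=17
LSL r6, r0, #1 → r6=17<<1=34
MUL r0, r7, r6 → r0=16*34=544
LSR r3, r7, #2 → r3=16>>2=4
After step 9: r3 = 4.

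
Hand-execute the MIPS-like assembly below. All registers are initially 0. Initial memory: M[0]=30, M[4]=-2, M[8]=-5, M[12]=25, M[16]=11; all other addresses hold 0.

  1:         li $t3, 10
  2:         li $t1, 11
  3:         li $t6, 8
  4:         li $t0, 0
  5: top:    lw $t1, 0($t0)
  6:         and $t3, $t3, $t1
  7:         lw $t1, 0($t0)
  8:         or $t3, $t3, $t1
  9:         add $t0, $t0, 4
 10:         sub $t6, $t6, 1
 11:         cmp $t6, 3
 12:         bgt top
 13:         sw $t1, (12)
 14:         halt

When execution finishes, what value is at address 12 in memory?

$t3=10
$t1=11
$t6=8
$t0=0
$t1=M[0]=30
$t3=10&30=10
$t1=M[0]=30
$t3=10|30=30
$t0=0+4=4
$t6=8-1=7
cmp $t6, 3  (cmp 7,3)
bgt top: taken
$t1=M[4]=-2
$t3=30&(-2)=30
$t1=M[4]=-2
$t3=30|(-2)=-2
$t0=4+4=8
$t6=7-1=6
cmp $t6, 3  (cmp 6,3)
bgt top: taken
$t1=M[8]=-5
$t3=(-2)&(-5)=-6
$t1=M[8]=-5
$t3=(-6)|(-5)=-5
$t0=8+4=12
$t6=6-1=5
cmp $t6, 3  (cmp 5,3)
bgt top: taken
$t1=M[12]=25
$t3=(-5)&25=25
$t1=M[12]=25
$t3=25|25=25
$t0=12+4=16
$t6=5-1=4
cmp $t6, 3  (cmp 4,3)
bgt top: taken
$t1=M[16]=11
$t3=25&11=9
$t1=M[16]=11
$t3=9|11=11
$t0=16+4=20
$t6=4-1=3
cmp $t6, 3  (cmp 3,3)
bgt top: not taken
sw $t1, (12) → M[12]=11
halt.

11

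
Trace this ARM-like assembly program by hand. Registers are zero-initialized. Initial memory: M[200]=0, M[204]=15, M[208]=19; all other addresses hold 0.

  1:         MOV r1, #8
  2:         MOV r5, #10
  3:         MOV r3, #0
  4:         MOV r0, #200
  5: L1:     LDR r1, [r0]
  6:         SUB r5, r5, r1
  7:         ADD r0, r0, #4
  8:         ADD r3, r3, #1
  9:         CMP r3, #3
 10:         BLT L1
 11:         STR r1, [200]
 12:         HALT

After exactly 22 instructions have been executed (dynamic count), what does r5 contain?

-24

r1=8
r5=10
r3=0
r0=200
r1=M[200]=0
r5=10-0=10
r0=200+4=204
r3=0+1=1
CMP r3, #3  (cmp 1,3)
BLT L1: taken
r1=M[204]=15
r5=10-15=-5
r0=204+4=208
r3=1+1=2
CMP r3, #3  (cmp 2,3)
BLT L1: taken
r1=M[208]=19
r5=(-5)-19=-24
r0=208+4=212
r3=2+1=3
CMP r3, #3  (cmp 3,3)
BLT L1: not taken
After step 22: r5 = -24.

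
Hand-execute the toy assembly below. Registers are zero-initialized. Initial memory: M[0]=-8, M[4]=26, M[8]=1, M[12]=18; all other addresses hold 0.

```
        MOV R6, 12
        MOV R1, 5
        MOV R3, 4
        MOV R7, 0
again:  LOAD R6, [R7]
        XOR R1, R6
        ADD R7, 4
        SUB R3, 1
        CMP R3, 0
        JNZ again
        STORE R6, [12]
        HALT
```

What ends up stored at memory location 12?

18

after MOV R6, 12: R6=12
after MOV R1, 5: R1=5
after MOV R3, 4: R3=4
after MOV R7, 0: R7=0
after LOAD R6, [R7]: R6=M[0]=-8
after XOR R1, R6: R1=5^(-8)=-3
after ADD R7, 4: R7=0+4=4
after SUB R3, 1: R3=4-1=3
CMP R3, 0  (cmp 3,0)
JNZ again: taken
after LOAD R6, [R7]: R6=M[4]=26
after XOR R1, R6: R1=(-3)^26=-25
after ADD R7, 4: R7=4+4=8
after SUB R3, 1: R3=3-1=2
CMP R3, 0  (cmp 2,0)
JNZ again: taken
after LOAD R6, [R7]: R6=M[8]=1
after XOR R1, R6: R1=(-25)^1=-26
after ADD R7, 4: R7=8+4=12
after SUB R3, 1: R3=2-1=1
CMP R3, 0  (cmp 1,0)
JNZ again: taken
after LOAD R6, [R7]: R6=M[12]=18
after XOR R1, R6: R1=(-26)^18=-12
after ADD R7, 4: R7=12+4=16
after SUB R3, 1: R3=1-1=0
CMP R3, 0  (cmp 0,0)
JNZ again: not taken
STORE R6, [12] → M[12]=18
halt.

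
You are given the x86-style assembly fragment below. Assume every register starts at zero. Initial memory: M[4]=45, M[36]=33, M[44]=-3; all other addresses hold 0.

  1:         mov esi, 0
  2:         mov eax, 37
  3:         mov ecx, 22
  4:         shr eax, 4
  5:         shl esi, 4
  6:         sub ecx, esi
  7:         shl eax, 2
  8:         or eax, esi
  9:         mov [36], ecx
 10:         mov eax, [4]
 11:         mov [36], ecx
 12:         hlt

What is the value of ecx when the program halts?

22

mov esi, 0 → esi=0
mov eax, 37 → eax=37
mov ecx, 22 → ecx=22
shr eax, 4 → eax=37>>4=2
shl esi, 4 → esi=0<<4=0
sub ecx, esi → ecx=22-0=22
shl eax, 2 → eax=2<<2=8
or eax, esi → eax=8|0=8
mov [36], ecx → M[36]=22
mov eax, [4] → eax=M[4]=45
mov [36], ecx → M[36]=22
halt.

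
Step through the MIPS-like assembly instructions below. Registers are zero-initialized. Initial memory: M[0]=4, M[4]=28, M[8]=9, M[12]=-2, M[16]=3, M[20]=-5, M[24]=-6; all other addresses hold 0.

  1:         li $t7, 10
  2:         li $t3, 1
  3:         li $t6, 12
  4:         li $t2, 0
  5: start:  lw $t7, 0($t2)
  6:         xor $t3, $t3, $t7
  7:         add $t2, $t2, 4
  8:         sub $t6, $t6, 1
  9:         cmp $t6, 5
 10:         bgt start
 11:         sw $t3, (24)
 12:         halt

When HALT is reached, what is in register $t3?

$t7=10
$t3=1
$t6=12
$t2=0
$t7=M[0]=4
$t3=1^4=5
$t2=0+4=4
$t6=12-1=11
cmp $t6, 5  (cmp 11,5)
bgt start: taken
$t7=M[4]=28
$t3=5^28=25
$t2=4+4=8
$t6=11-1=10
cmp $t6, 5  (cmp 10,5)
bgt start: taken
$t7=M[8]=9
$t3=25^9=16
$t2=8+4=12
$t6=10-1=9
cmp $t6, 5  (cmp 9,5)
bgt start: taken
$t7=M[12]=-2
$t3=16^(-2)=-18
$t2=12+4=16
$t6=9-1=8
cmp $t6, 5  (cmp 8,5)
bgt start: taken
$t7=M[16]=3
$t3=(-18)^3=-19
$t2=16+4=20
$t6=8-1=7
cmp $t6, 5  (cmp 7,5)
bgt start: taken
$t7=M[20]=-5
$t3=(-19)^(-5)=22
$t2=20+4=24
$t6=7-1=6
cmp $t6, 5  (cmp 6,5)
bgt start: taken
$t7=M[24]=-6
$t3=22^(-6)=-20
$t2=24+4=28
$t6=6-1=5
cmp $t6, 5  (cmp 5,5)
bgt start: not taken
sw $t3, (24) → M[24]=-20
halt.

-20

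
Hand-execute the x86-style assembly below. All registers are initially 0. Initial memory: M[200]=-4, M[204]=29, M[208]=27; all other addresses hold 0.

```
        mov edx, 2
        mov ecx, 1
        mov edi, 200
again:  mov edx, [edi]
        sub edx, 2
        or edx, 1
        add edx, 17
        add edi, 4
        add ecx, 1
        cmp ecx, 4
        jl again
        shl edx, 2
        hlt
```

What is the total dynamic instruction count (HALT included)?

29

edx=2
ecx=1
edi=200
edx=M[200]=-4
edx=(-4)-2=-6
edx=(-6)|1=-5
edx=(-5)+17=12
edi=200+4=204
ecx=1+1=2
cmp ecx, 4  (cmp 2,4)
jl again: taken
edx=M[204]=29
edx=29-2=27
edx=27|1=27
edx=27+17=44
edi=204+4=208
ecx=2+1=3
cmp ecx, 4  (cmp 3,4)
jl again: taken
edx=M[208]=27
edx=27-2=25
edx=25|1=25
edx=25+17=42
edi=208+4=212
ecx=3+1=4
cmp ecx, 4  (cmp 4,4)
jl again: not taken
edx=42<<2=168
halt.
Total executed instructions: 29.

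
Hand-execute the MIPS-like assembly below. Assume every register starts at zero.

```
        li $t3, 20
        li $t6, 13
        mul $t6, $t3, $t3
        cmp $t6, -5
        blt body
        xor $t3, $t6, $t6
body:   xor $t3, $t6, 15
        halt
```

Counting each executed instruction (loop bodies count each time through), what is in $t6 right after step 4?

li $t3, 20 → $t3=20
li $t6, 13 → $t6=13
mul $t6, $t3, $t3 → $t6=20*20=400
cmp $t6, -5  (cmp 400,-5)
After step 4: $t6 = 400.

400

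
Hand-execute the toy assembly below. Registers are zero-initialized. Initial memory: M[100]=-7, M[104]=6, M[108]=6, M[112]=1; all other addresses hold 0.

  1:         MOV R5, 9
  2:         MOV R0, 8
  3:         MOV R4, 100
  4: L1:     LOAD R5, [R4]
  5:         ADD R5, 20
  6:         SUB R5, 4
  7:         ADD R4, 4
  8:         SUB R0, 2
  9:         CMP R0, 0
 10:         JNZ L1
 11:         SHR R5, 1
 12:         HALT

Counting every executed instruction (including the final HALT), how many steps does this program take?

33

R5=9
R0=8
R4=100
R5=M[100]=-7
R5=(-7)+20=13
R5=13-4=9
R4=100+4=104
R0=8-2=6
CMP R0, 0  (cmp 6,0)
JNZ L1: taken
R5=M[104]=6
R5=6+20=26
R5=26-4=22
R4=104+4=108
R0=6-2=4
CMP R0, 0  (cmp 4,0)
JNZ L1: taken
R5=M[108]=6
R5=6+20=26
R5=26-4=22
R4=108+4=112
R0=4-2=2
CMP R0, 0  (cmp 2,0)
JNZ L1: taken
R5=M[112]=1
R5=1+20=21
R5=21-4=17
R4=112+4=116
R0=2-2=0
CMP R0, 0  (cmp 0,0)
JNZ L1: not taken
R5=17>>1=8
halt.
Total executed instructions: 33.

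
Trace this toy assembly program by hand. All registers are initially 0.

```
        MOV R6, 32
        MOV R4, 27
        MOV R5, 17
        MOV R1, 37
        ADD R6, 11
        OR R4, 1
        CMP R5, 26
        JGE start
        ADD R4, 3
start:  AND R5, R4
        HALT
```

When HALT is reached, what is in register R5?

after MOV R6, 32: R6=32
after MOV R4, 27: R4=27
after MOV R5, 17: R5=17
after MOV R1, 37: R1=37
after ADD R6, 11: R6=32+11=43
after OR R4, 1: R4=27|1=27
CMP R5, 26  (cmp 17,26)
JGE start: not taken
after ADD R4, 3: R4=27+3=30
after AND R5, R4: R5=17&30=16
halt.

16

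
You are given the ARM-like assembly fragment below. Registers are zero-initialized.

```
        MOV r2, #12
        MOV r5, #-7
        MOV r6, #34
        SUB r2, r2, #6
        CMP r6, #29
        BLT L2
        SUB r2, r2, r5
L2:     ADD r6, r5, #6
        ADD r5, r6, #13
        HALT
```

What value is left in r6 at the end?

-1

r2=12
r5=-7
r6=34
r2=12-6=6
CMP r6, #29  (cmp 34,29)
BLT L2: not taken
r2=6-(-7)=13
r6=(-7)+6=-1
r5=(-1)+13=12
halt.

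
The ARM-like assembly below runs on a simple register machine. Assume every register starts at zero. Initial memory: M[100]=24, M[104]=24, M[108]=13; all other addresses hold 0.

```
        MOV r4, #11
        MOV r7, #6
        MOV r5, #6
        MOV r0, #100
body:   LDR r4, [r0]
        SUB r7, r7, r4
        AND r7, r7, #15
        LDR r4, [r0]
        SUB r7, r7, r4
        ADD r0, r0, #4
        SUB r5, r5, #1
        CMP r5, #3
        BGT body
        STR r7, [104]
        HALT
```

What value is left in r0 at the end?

MOV r4, #11 → r4=11
MOV r7, #6 → r7=6
MOV r5, #6 → r5=6
MOV r0, #100 → r0=100
LDR r4, [r0] → r4=M[100]=24
SUB r7, r7, r4 → r7=6-24=-18
AND r7, r7, #15 → r7=(-18)&15=14
LDR r4, [r0] → r4=M[100]=24
SUB r7, r7, r4 → r7=14-24=-10
ADD r0, r0, #4 → r0=100+4=104
SUB r5, r5, #1 → r5=6-1=5
CMP r5, #3  (cmp 5,3)
BGT body: taken
LDR r4, [r0] → r4=M[104]=24
SUB r7, r7, r4 → r7=(-10)-24=-34
AND r7, r7, #15 → r7=(-34)&15=14
LDR r4, [r0] → r4=M[104]=24
SUB r7, r7, r4 → r7=14-24=-10
ADD r0, r0, #4 → r0=104+4=108
SUB r5, r5, #1 → r5=5-1=4
CMP r5, #3  (cmp 4,3)
BGT body: taken
LDR r4, [r0] → r4=M[108]=13
SUB r7, r7, r4 → r7=(-10)-13=-23
AND r7, r7, #15 → r7=(-23)&15=9
LDR r4, [r0] → r4=M[108]=13
SUB r7, r7, r4 → r7=9-13=-4
ADD r0, r0, #4 → r0=108+4=112
SUB r5, r5, #1 → r5=4-1=3
CMP r5, #3  (cmp 3,3)
BGT body: not taken
STR r7, [104] → M[104]=-4
halt.

112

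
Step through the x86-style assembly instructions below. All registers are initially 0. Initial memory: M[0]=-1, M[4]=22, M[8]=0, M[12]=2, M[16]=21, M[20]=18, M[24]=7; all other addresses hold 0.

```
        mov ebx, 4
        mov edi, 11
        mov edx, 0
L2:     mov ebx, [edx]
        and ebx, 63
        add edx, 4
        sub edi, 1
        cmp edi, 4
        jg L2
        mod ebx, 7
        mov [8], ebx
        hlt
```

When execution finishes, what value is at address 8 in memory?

after mov ebx, 4: ebx=4
after mov edi, 11: edi=11
after mov edx, 0: edx=0
after mov ebx, [edx]: ebx=M[0]=-1
after and ebx, 63: ebx=(-1)&63=63
after add edx, 4: edx=0+4=4
after sub edi, 1: edi=11-1=10
cmp edi, 4  (cmp 10,4)
jg L2: taken
after mov ebx, [edx]: ebx=M[4]=22
after and ebx, 63: ebx=22&63=22
after add edx, 4: edx=4+4=8
after sub edi, 1: edi=10-1=9
cmp edi, 4  (cmp 9,4)
jg L2: taken
after mov ebx, [edx]: ebx=M[8]=0
after and ebx, 63: ebx=0&63=0
after add edx, 4: edx=8+4=12
after sub edi, 1: edi=9-1=8
cmp edi, 4  (cmp 8,4)
jg L2: taken
after mov ebx, [edx]: ebx=M[12]=2
after and ebx, 63: ebx=2&63=2
after add edx, 4: edx=12+4=16
after sub edi, 1: edi=8-1=7
cmp edi, 4  (cmp 7,4)
jg L2: taken
after mov ebx, [edx]: ebx=M[16]=21
after and ebx, 63: ebx=21&63=21
after add edx, 4: edx=16+4=20
after sub edi, 1: edi=7-1=6
cmp edi, 4  (cmp 6,4)
jg L2: taken
after mov ebx, [edx]: ebx=M[20]=18
after and ebx, 63: ebx=18&63=18
after add edx, 4: edx=20+4=24
after sub edi, 1: edi=6-1=5
cmp edi, 4  (cmp 5,4)
jg L2: taken
after mov ebx, [edx]: ebx=M[24]=7
after and ebx, 63: ebx=7&63=7
after add edx, 4: edx=24+4=28
after sub edi, 1: edi=5-1=4
cmp edi, 4  (cmp 4,4)
jg L2: not taken
after mod ebx, 7: ebx=7%7=0
mov [8], ebx → M[8]=0
halt.

0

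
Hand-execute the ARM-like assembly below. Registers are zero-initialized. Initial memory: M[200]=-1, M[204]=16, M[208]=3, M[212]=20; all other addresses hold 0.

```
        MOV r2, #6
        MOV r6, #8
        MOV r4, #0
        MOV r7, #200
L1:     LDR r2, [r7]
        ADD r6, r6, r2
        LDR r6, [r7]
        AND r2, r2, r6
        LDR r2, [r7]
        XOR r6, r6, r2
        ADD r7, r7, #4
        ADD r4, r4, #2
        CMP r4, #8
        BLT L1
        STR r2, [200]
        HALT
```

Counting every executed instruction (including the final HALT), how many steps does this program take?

after MOV r2, #6: r2=6
after MOV r6, #8: r6=8
after MOV r4, #0: r4=0
after MOV r7, #200: r7=200
after LDR r2, [r7]: r2=M[200]=-1
after ADD r6, r6, r2: r6=8+(-1)=7
after LDR r6, [r7]: r6=M[200]=-1
after AND r2, r2, r6: r2=(-1)&(-1)=-1
after LDR r2, [r7]: r2=M[200]=-1
after XOR r6, r6, r2: r6=(-1)^(-1)=0
after ADD r7, r7, #4: r7=200+4=204
after ADD r4, r4, #2: r4=0+2=2
CMP r4, #8  (cmp 2,8)
BLT L1: taken
after LDR r2, [r7]: r2=M[204]=16
after ADD r6, r6, r2: r6=0+16=16
after LDR r6, [r7]: r6=M[204]=16
after AND r2, r2, r6: r2=16&16=16
after LDR r2, [r7]: r2=M[204]=16
after XOR r6, r6, r2: r6=16^16=0
after ADD r7, r7, #4: r7=204+4=208
after ADD r4, r4, #2: r4=2+2=4
CMP r4, #8  (cmp 4,8)
BLT L1: taken
after LDR r2, [r7]: r2=M[208]=3
after ADD r6, r6, r2: r6=0+3=3
after LDR r6, [r7]: r6=M[208]=3
after AND r2, r2, r6: r2=3&3=3
after LDR r2, [r7]: r2=M[208]=3
after XOR r6, r6, r2: r6=3^3=0
after ADD r7, r7, #4: r7=208+4=212
after ADD r4, r4, #2: r4=4+2=6
CMP r4, #8  (cmp 6,8)
BLT L1: taken
after LDR r2, [r7]: r2=M[212]=20
after ADD r6, r6, r2: r6=0+20=20
after LDR r6, [r7]: r6=M[212]=20
after AND r2, r2, r6: r2=20&20=20
after LDR r2, [r7]: r2=M[212]=20
after XOR r6, r6, r2: r6=20^20=0
after ADD r7, r7, #4: r7=212+4=216
after ADD r4, r4, #2: r4=6+2=8
CMP r4, #8  (cmp 8,8)
BLT L1: not taken
STR r2, [200] → M[200]=20
halt.
Total executed instructions: 46.

46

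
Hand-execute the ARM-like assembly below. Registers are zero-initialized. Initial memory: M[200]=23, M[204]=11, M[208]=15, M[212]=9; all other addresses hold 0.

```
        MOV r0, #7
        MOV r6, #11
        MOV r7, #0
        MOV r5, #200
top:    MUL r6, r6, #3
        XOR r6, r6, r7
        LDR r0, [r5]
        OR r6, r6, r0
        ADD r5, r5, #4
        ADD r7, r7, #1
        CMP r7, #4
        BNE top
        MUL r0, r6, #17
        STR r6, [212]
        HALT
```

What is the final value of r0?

26911

r0=7
r6=11
r7=0
r5=200
r6=11*3=33
r6=33^0=33
r0=M[200]=23
r6=33|23=55
r5=200+4=204
r7=0+1=1
CMP r7, #4  (cmp 1,4)
BNE top: taken
r6=55*3=165
r6=165^1=164
r0=M[204]=11
r6=164|11=175
r5=204+4=208
r7=1+1=2
CMP r7, #4  (cmp 2,4)
BNE top: taken
r6=175*3=525
r6=525^2=527
r0=M[208]=15
r6=527|15=527
r5=208+4=212
r7=2+1=3
CMP r7, #4  (cmp 3,4)
BNE top: taken
r6=527*3=1581
r6=1581^3=1582
r0=M[212]=9
r6=1582|9=1583
r5=212+4=216
r7=3+1=4
CMP r7, #4  (cmp 4,4)
BNE top: not taken
r0=1583*17=26911
STR r6, [212] → M[212]=1583
halt.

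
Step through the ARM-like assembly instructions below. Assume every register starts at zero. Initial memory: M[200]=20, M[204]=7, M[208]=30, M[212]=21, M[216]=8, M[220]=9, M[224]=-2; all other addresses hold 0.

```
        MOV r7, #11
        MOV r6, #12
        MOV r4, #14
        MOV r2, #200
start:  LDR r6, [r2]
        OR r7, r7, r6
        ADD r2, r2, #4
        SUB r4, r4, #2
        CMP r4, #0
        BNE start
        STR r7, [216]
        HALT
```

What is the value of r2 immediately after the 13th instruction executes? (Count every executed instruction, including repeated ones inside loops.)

MOV r7, #11 → r7=11
MOV r6, #12 → r6=12
MOV r4, #14 → r4=14
MOV r2, #200 → r2=200
LDR r6, [r2] → r6=M[200]=20
OR r7, r7, r6 → r7=11|20=31
ADD r2, r2, #4 → r2=200+4=204
SUB r4, r4, #2 → r4=14-2=12
CMP r4, #0  (cmp 12,0)
BNE start: taken
LDR r6, [r2] → r6=M[204]=7
OR r7, r7, r6 → r7=31|7=31
ADD r2, r2, #4 → r2=204+4=208
After step 13: r2 = 208.

208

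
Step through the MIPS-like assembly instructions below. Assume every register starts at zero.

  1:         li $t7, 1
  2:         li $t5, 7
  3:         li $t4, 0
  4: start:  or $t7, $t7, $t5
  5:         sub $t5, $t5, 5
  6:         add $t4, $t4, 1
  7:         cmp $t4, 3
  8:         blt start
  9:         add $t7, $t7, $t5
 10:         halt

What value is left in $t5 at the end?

-8

after li $t7, 1: $t7=1
after li $t5, 7: $t5=7
after li $t4, 0: $t4=0
after or $t7, $t7, $t5: $t7=1|7=7
after sub $t5, $t5, 5: $t5=7-5=2
after add $t4, $t4, 1: $t4=0+1=1
cmp $t4, 3  (cmp 1,3)
blt start: taken
after or $t7, $t7, $t5: $t7=7|2=7
after sub $t5, $t5, 5: $t5=2-5=-3
after add $t4, $t4, 1: $t4=1+1=2
cmp $t4, 3  (cmp 2,3)
blt start: taken
after or $t7, $t7, $t5: $t7=7|(-3)=-1
after sub $t5, $t5, 5: $t5=(-3)-5=-8
after add $t4, $t4, 1: $t4=2+1=3
cmp $t4, 3  (cmp 3,3)
blt start: not taken
after add $t7, $t7, $t5: $t7=(-1)+(-8)=-9
halt.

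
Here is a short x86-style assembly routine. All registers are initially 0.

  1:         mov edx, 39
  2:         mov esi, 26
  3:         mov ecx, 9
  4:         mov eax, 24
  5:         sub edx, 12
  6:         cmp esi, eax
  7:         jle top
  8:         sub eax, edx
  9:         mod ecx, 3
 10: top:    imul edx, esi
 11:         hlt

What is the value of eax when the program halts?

-3

after mov edx, 39: edx=39
after mov esi, 26: esi=26
after mov ecx, 9: ecx=9
after mov eax, 24: eax=24
after sub edx, 12: edx=39-12=27
cmp esi, eax  (cmp 26,24)
jle top: not taken
after sub eax, edx: eax=24-27=-3
after mod ecx, 3: ecx=9%3=0
after imul edx, esi: edx=27*26=702
halt.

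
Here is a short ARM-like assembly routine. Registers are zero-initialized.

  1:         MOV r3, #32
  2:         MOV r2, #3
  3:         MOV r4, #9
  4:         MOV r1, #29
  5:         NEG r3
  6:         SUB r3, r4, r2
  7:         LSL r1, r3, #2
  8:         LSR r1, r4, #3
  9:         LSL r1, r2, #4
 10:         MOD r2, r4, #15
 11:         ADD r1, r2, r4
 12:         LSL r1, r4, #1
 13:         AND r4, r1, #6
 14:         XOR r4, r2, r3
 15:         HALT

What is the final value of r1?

MOV r3, #32 → r3=32
MOV r2, #3 → r2=3
MOV r4, #9 → r4=9
MOV r1, #29 → r1=29
NEG r3 → r3=-(32)=-32
SUB r3, r4, r2 → r3=9-3=6
LSL r1, r3, #2 → r1=6<<2=24
LSR r1, r4, #3 → r1=9>>3=1
LSL r1, r2, #4 → r1=3<<4=48
MOD r2, r4, #15 → r2=9%15=9
ADD r1, r2, r4 → r1=9+9=18
LSL r1, r4, #1 → r1=9<<1=18
AND r4, r1, #6 → r4=18&6=2
XOR r4, r2, r3 → r4=9^6=15
halt.

18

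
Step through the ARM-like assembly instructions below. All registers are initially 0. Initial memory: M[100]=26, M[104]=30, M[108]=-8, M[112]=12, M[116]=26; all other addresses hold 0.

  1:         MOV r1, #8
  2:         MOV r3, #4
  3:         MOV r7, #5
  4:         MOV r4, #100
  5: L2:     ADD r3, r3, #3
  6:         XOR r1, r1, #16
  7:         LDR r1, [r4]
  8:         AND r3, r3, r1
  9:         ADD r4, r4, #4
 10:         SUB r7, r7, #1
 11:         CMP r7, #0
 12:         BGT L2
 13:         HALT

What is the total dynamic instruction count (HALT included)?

45

r1=8
r3=4
r7=5
r4=100
r3=4+3=7
r1=8^16=24
r1=M[100]=26
r3=7&26=2
r4=100+4=104
r7=5-1=4
CMP r7, #0  (cmp 4,0)
BGT L2: taken
r3=2+3=5
r1=26^16=10
r1=M[104]=30
r3=5&30=4
r4=104+4=108
r7=4-1=3
CMP r7, #0  (cmp 3,0)
BGT L2: taken
r3=4+3=7
r1=30^16=14
r1=M[108]=-8
r3=7&(-8)=0
r4=108+4=112
r7=3-1=2
CMP r7, #0  (cmp 2,0)
BGT L2: taken
r3=0+3=3
r1=(-8)^16=-24
r1=M[112]=12
r3=3&12=0
r4=112+4=116
r7=2-1=1
CMP r7, #0  (cmp 1,0)
BGT L2: taken
r3=0+3=3
r1=12^16=28
r1=M[116]=26
r3=3&26=2
r4=116+4=120
r7=1-1=0
CMP r7, #0  (cmp 0,0)
BGT L2: not taken
halt.
Total executed instructions: 45.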